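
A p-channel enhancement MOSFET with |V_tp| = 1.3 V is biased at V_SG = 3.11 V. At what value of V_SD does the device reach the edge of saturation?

The boundary between triode and saturation is V_SD = V_SG − |V_tp| = V_ov.
V_ov = 3.11 − 1.3 = 1.81 V.

V_SD,sat = 1.81 V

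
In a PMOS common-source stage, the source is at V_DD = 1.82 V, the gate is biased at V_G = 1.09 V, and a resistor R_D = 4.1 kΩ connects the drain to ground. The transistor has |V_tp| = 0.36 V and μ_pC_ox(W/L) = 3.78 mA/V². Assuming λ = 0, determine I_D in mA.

V_SG = V_DD − V_G = 1.82 − 1.09 = 0.73 V, so V_ov = 0.73 − 0.36 = 0.37 V.
Assume saturation: I_D = ½ k_p V_ov² = 0.5 × 3.78 × 0.37² = 0.259 mA, giving V_SD = V_DD − I_D R_D = 1.82 − 0.259 × 4.1 = 0.759 V.
V_SD = 0.759 V ≥ V_ov = 0.37 V, confirming saturation.

I_D = 0.259 mA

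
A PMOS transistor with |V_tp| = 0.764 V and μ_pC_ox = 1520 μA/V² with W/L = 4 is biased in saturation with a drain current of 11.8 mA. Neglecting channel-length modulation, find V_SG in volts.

V_SG = 2.73 V

k_p = μ_pC_ox · (W/L) = 6.08 mA/V².
In saturation I_D = ½ k_p (V_SG − |V_tp|)², so V_SG − |V_tp| = √(2 I_D / k_p) = √(2 × 11.8 / 6.08) = 1.97 V.
V_SG = 0.764 + 1.97 = 2.73 V.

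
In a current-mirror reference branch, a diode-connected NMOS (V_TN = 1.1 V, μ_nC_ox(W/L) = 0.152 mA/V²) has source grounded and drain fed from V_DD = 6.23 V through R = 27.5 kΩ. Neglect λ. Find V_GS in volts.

With gate tied to drain, V_GS = V_DS ≥ V_GS − V_TN, so the device is in saturation.
KCL at the drain: ½ k_n (V_GS − V_TN)² = (V_DD − V_GS)/R.
Let x = V_GS − 1.1. Then 2.09 x² + x − 5.13 = 0, giving x = 1.35 V (positive root), so V_GS = 2.45 V.
I_D = (V_DD − V_GS)/R = (6.23 − 2.45) / 27.5 = 0.138 mA.

V_GS = 2.45 V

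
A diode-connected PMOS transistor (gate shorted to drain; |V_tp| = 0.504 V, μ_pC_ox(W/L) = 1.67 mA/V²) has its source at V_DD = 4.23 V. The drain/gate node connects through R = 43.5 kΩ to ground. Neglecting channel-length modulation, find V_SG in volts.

V_SG = 0.811 V

With gate tied to drain, V_SG = V_SD ≥ V_SG − |V_tp|, so the device is in saturation.
KCL at the drain: ½ k_p (V_SG − |V_tp|)² = (V_DD − V_SG)/R.
Let x = V_SG − 0.504. Then 36.3 x² + x − 3.726 = 0, giving x = 0.307 V (positive root), so V_SG = 0.811 V.
I_D = (V_DD − V_SG)/R = (4.23 − 0.811) / 43.5 = 0.0786 mA.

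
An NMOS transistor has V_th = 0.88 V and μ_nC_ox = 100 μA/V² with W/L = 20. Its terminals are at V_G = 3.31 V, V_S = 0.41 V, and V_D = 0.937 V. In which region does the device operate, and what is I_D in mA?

Triode; I_D = 1.85 mA

V_GS = V_G − V_S = 3.31 − 0.41 = 2.9 V; V_DS = V_D − V_S = 0.937 − 0.41 = 0.527 V.
k_n = μ_nC_ox · (W/L) = 2 mA/V².
V_ov = V_GS − V_th = 2.9 − 0.88 = 2.02 V.
Since V_DS = 0.527 V < V_ov = 2.02 V, the device is in the triode region.
I_D = k_n [V_ov · V_DS − ½ V_DS²] = 2 × [2.02 × 0.527 − 0.5 × 0.527²] = 1.85 mA.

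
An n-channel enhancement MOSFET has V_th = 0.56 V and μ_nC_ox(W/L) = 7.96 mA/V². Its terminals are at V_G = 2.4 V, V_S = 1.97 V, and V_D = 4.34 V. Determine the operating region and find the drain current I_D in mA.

V_GS = V_G − V_S = 2.4 − 1.97 = 0.43 V; V_DS = V_D − V_S = 4.34 − 1.97 = 2.37 V.
V_GS = 0.43 V < V_th = 0.56 V, so the transistor is in cutoff.

Cutoff; I_D = 0 mA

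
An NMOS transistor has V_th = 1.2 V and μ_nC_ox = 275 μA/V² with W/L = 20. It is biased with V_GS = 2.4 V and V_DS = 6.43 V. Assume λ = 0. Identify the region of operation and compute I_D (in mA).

Saturation; I_D = 3.96 mA

k_n = μ_nC_ox · (W/L) = 5.5 mA/V².
V_ov = V_GS − V_th = 2.4 − 1.2 = 1.2 V.
Since V_DS = 6.43 V ≥ V_ov = 1.2 V, the device is in saturation.
I_D = ½ k_n V_ov² = 0.5 × 5.5 × 1.2² = 3.96 mA.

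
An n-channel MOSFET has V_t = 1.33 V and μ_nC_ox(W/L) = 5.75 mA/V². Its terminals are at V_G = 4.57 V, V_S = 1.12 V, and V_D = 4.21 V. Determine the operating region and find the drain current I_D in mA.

V_GS = V_G − V_S = 4.57 − 1.12 = 3.45 V; V_DS = V_D − V_S = 4.21 − 1.12 = 3.09 V.
V_ov = V_GS − V_t = 3.45 − 1.33 = 2.12 V.
Since V_DS = 3.09 V ≥ V_ov = 2.12 V, the device is in saturation.
I_D = ½ k_n V_ov² = 0.5 × 5.75 × 2.12² = 12.9 mA.

Saturation; I_D = 12.9 mA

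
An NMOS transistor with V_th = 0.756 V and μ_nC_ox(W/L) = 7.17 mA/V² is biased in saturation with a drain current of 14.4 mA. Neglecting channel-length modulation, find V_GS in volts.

V_GS = 2.76 V

In saturation I_D = ½ k_n (V_GS − V_th)², so V_GS − V_th = √(2 I_D / k_n) = √(2 × 14.4 / 7.17) = 2 V.
V_GS = 0.756 + 2 = 2.76 V.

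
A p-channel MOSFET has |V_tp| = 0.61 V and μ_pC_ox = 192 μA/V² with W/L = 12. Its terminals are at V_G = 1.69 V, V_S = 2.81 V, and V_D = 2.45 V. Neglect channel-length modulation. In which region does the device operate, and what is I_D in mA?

Triode; I_D = 0.274 mA

V_SG = V_S − V_G = 2.81 − 1.69 = 1.12 V; V_SD = V_S − V_D = 2.81 − 2.45 = 0.36 V.
k_p = μ_pC_ox · (W/L) = 2.304 mA/V².
V_ov = V_SG − |V_tp| = 1.12 − 0.61 = 0.51 V.
Since V_SD = 0.36 V < V_ov = 0.51 V, the device is in the triode region.
I_D = k_p [V_ov · V_SD − ½ V_SD²] = 2.304 × [0.51 × 0.36 − 0.5 × 0.36²] = 0.274 mA.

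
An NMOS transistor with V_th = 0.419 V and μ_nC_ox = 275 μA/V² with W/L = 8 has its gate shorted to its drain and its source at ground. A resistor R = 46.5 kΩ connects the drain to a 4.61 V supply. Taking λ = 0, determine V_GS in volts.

With gate tied to drain, V_GS = V_DS ≥ V_GS − V_th, so the device is in saturation.
k_n = μ_nC_ox · (W/L) = 2.2 mA/V².
KCL at the drain: ½ k_n (V_GS − V_th)² = (V_DD − V_GS)/R.
Let x = V_GS − 0.419. Then 51.2 x² + x − 4.191 = 0, giving x = 0.277 V (positive root), so V_GS = 0.696 V.
I_D = (V_DD − V_GS)/R = (4.61 − 0.696) / 46.5 = 0.0842 mA.

V_GS = 0.696 V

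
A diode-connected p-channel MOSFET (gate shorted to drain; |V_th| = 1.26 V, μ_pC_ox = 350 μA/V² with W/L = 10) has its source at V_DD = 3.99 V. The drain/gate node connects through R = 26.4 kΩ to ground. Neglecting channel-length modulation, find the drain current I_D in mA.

With gate tied to drain, V_SG = V_SD ≥ V_SG − |V_th|, so the device is in saturation.
k_p = μ_pC_ox · (W/L) = 3.5 mA/V².
KCL at the drain: ½ k_p (V_SG − |V_th|)² = (V_DD − V_SG)/R.
Let x = V_SG − 1.26. Then 46.2 x² + x − 2.73 = 0, giving x = 0.233 V (positive root), so V_SG = 1.49 V.
I_D = (V_DD − V_SG)/R = (3.99 − 1.49) / 26.4 = 0.0946 mA.

I_D = 0.0946 mA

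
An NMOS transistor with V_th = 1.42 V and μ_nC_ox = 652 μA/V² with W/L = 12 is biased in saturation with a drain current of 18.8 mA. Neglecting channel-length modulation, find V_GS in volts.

V_GS = 3.61 V

k_n = μ_nC_ox · (W/L) = 7.824 mA/V².
In saturation I_D = ½ k_n (V_GS − V_th)², so V_GS − V_th = √(2 I_D / k_n) = √(2 × 18.8 / 7.824) = 2.19 V.
V_GS = 1.42 + 2.19 = 3.61 V.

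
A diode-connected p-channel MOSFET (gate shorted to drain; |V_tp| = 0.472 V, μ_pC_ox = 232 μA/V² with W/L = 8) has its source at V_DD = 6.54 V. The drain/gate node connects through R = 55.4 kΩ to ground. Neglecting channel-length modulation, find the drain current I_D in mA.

I_D = 0.104 mA

With gate tied to drain, V_SG = V_SD ≥ V_SG − |V_tp|, so the device is in saturation.
k_p = μ_pC_ox · (W/L) = 1.856 mA/V².
KCL at the drain: ½ k_p (V_SG − |V_tp|)² = (V_DD − V_SG)/R.
Let x = V_SG − 0.472. Then 51.4 x² + x − 6.068 = 0, giving x = 0.334 V (positive root), so V_SG = 0.806 V.
I_D = (V_DD − V_SG)/R = (6.54 − 0.806) / 55.4 = 0.104 mA.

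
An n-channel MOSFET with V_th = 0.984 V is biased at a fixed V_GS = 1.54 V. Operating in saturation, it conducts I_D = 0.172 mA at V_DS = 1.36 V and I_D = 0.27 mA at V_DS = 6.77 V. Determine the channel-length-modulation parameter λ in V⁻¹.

With V_GS fixed, I_D ∝ (1 + λ V_DS) in saturation, so I_D2/I_D1 = (1 + λ V_DS2)/(1 + λ V_DS1).
0.27/0.172 = 1.57 = (1 + 6.77 λ)/(1 + 1.36 λ).
Solving: λ (I_D1 V_DS2 − I_D2 V_DS1) = I_D2 − I_D1, so λ = (0.27 − 0.172) / (0.172 × 6.77 − 0.27 × 1.36) = 0.098 / 0.797 = 0.123 V⁻¹.

λ = 0.123 V⁻¹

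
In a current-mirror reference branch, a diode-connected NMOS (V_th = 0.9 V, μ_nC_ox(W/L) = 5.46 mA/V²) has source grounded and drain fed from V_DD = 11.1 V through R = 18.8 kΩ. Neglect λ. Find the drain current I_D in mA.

With gate tied to drain, V_GS = V_DS ≥ V_GS − V_th, so the device is in saturation.
KCL at the drain: ½ k_n (V_GS − V_th)² = (V_DD − V_GS)/R.
Let x = V_GS − 0.9. Then 51.3 x² + x − 10.2 = 0, giving x = 0.436 V (positive root), so V_GS = 1.34 V.
I_D = (V_DD − V_GS)/R = (11.1 − 1.34) / 18.8 = 0.519 mA.

I_D = 0.519 mA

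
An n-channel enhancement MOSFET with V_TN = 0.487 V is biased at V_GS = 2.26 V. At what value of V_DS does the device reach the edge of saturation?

V_DS,sat = 1.77 V

The boundary between triode and saturation is V_DS = V_GS − V_TN = V_ov.
V_ov = 2.26 − 0.487 = 1.77 V.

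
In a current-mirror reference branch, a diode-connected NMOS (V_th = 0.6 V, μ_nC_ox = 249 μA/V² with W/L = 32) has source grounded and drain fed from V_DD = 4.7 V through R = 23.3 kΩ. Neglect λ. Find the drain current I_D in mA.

I_D = 0.167 mA

With gate tied to drain, V_GS = V_DS ≥ V_GS − V_th, so the device is in saturation.
k_n = μ_nC_ox · (W/L) = 7.968 mA/V².
KCL at the drain: ½ k_n (V_GS − V_th)² = (V_DD − V_GS)/R.
Let x = V_GS − 0.6. Then 92.8 x² + x − 4.1 = 0, giving x = 0.205 V (positive root), so V_GS = 0.805 V.
I_D = (V_DD − V_GS)/R = (4.7 − 0.805) / 23.3 = 0.167 mA.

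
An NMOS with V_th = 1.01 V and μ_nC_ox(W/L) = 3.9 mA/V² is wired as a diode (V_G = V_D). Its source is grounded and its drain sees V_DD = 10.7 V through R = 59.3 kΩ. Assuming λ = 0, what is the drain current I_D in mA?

I_D = 0.159 mA

With gate tied to drain, V_GS = V_DS ≥ V_GS − V_th, so the device is in saturation.
KCL at the drain: ½ k_n (V_GS − V_th)² = (V_DD − V_GS)/R.
Let x = V_GS − 1.01. Then 116 x² + x − 9.69 = 0, giving x = 0.285 V (positive root), so V_GS = 1.3 V.
I_D = (V_DD − V_GS)/R = (10.7 − 1.3) / 59.3 = 0.159 mA.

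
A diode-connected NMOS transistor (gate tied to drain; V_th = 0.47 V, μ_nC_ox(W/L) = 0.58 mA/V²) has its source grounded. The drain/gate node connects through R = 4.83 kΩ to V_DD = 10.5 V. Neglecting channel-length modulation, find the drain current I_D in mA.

With gate tied to drain, V_GS = V_DS ≥ V_GS − V_th, so the device is in saturation.
KCL at the drain: ½ k_n (V_GS − V_th)² = (V_DD − V_GS)/R.
Let x = V_GS − 0.47. Then 1.4 x² + x − 10.03 = 0, giving x = 2.34 V (positive root), so V_GS = 2.81 V.
I_D = (V_DD − V_GS)/R = (10.5 − 2.81) / 4.83 = 1.59 mA.

I_D = 1.59 mA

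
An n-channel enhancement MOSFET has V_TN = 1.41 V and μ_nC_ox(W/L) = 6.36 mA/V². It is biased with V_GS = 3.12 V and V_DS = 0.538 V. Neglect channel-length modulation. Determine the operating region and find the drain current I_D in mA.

V_ov = V_GS − V_TN = 3.12 − 1.41 = 1.71 V.
Since V_DS = 0.538 V < V_ov = 1.71 V, the device is in the triode region.
I_D = k_n [V_ov · V_DS − ½ V_DS²] = 6.36 × [1.71 × 0.538 − 0.5 × 0.538²] = 4.93 mA.

Triode; I_D = 4.93 mA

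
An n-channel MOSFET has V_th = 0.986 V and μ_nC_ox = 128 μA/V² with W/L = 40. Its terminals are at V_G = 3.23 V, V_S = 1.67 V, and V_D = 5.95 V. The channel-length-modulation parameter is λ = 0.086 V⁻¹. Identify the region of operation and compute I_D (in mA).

V_GS = V_G − V_S = 3.23 − 1.67 = 1.56 V; V_DS = V_D − V_S = 5.95 − 1.67 = 4.28 V.
k_n = μ_nC_ox · (W/L) = 5.12 mA/V².
V_ov = V_GS − V_th = 1.56 − 0.986 = 0.574 V.
Since V_DS = 4.28 V ≥ V_ov = 0.574 V, the device is in saturation.
I_D = ½ k_n V_ov² (1 + λ V_DS) = 0.5 × 5.12 × 0.574² × (1 + 0.086 × 4.28) = 1.15 mA.

Saturation; I_D = 1.15 mA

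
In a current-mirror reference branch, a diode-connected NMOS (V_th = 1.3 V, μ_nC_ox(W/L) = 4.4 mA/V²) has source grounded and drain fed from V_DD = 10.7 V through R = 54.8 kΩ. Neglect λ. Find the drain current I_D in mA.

With gate tied to drain, V_GS = V_DS ≥ V_GS − V_th, so the device is in saturation.
KCL at the drain: ½ k_n (V_GS − V_th)² = (V_DD − V_GS)/R.
Let x = V_GS − 1.3. Then 121 x² + x − 9.4 = 0, giving x = 0.275 V (positive root), so V_GS = 1.58 V.
I_D = (V_DD − V_GS)/R = (10.7 − 1.58) / 54.8 = 0.167 mA.

I_D = 0.167 mA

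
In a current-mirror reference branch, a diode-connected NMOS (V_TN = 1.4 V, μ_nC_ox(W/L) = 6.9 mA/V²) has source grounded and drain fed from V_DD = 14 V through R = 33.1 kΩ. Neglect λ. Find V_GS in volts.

V_GS = 1.73 V

With gate tied to drain, V_GS = V_DS ≥ V_GS − V_TN, so the device is in saturation.
KCL at the drain: ½ k_n (V_GS − V_TN)² = (V_DD − V_GS)/R.
Let x = V_GS − 1.4. Then 114 x² + x − 12.6 = 0, giving x = 0.328 V (positive root), so V_GS = 1.73 V.
I_D = (V_DD − V_GS)/R = (14 − 1.73) / 33.1 = 0.371 mA.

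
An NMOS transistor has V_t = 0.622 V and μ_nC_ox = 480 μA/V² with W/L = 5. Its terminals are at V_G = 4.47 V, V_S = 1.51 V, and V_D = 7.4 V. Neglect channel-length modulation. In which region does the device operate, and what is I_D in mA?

V_GS = V_G − V_S = 4.47 − 1.51 = 2.96 V; V_DS = V_D − V_S = 7.4 − 1.51 = 5.89 V.
k_n = μ_nC_ox · (W/L) = 2.4 mA/V².
V_ov = V_GS − V_t = 2.96 − 0.622 = 2.34 V.
Since V_DS = 5.89 V ≥ V_ov = 2.34 V, the device is in saturation.
I_D = ½ k_n V_ov² = 0.5 × 2.4 × 2.34² = 6.56 mA.

Saturation; I_D = 6.56 mA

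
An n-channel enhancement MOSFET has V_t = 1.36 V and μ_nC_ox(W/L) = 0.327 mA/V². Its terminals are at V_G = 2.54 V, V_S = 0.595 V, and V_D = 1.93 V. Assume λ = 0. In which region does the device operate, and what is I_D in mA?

V_GS = V_G − V_S = 2.54 − 0.595 = 1.95 V; V_DS = V_D − V_S = 1.93 − 0.595 = 1.33 V.
V_ov = V_GS − V_t = 1.95 − 1.36 = 0.585 V.
Since V_DS = 1.33 V ≥ V_ov = 0.585 V, the device is in saturation.
I_D = ½ k_n V_ov² = 0.5 × 0.327 × 0.585² = 0.056 mA.

Saturation; I_D = 0.0560 mA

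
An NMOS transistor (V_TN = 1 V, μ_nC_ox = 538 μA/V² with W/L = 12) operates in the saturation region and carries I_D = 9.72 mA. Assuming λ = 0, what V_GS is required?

k_n = μ_nC_ox · (W/L) = 6.456 mA/V².
In saturation I_D = ½ k_n (V_GS − V_TN)², so V_GS − V_TN = √(2 I_D / k_n) = √(2 × 9.72 / 6.456) = 1.74 V.
V_GS = 1 + 1.74 = 2.74 V.

V_GS = 2.74 V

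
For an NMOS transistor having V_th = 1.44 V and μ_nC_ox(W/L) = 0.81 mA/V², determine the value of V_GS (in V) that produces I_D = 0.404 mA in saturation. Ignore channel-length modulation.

V_GS = 2.44 V

In saturation I_D = ½ k_n (V_GS − V_th)², so V_GS − V_th = √(2 I_D / k_n) = √(2 × 0.404 / 0.81) = 0.999 V.
V_GS = 1.44 + 0.999 = 2.44 V.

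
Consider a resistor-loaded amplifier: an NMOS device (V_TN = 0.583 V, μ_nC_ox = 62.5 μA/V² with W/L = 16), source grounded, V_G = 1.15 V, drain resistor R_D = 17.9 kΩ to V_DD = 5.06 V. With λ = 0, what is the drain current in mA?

I_D = 0.161 mA

V_GS = V_G = 1.15 V, so V_ov = 1.15 − 0.583 = 0.567 V.
k_n = μ_nC_ox · (W/L) = 1 mA/V².
Assume saturation: I_D = ½ k_n V_ov² = 0.5 × 1 × 0.567² = 0.161 mA, giving V_DS = V_DD − I_D R_D = 5.06 − 0.161 × 17.9 = 2.18 V.
V_DS = 2.18 V ≥ V_ov = 0.567 V, confirming saturation.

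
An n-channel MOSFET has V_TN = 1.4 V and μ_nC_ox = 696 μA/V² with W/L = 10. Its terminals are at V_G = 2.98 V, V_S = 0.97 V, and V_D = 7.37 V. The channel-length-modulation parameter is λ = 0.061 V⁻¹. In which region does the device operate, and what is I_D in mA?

Saturation; I_D = 1.80 mA

V_GS = V_G − V_S = 2.98 − 0.97 = 2.01 V; V_DS = V_D − V_S = 7.37 − 0.97 = 6.4 V.
k_n = μ_nC_ox · (W/L) = 6.96 mA/V².
V_ov = V_GS − V_TN = 2.01 − 1.4 = 0.61 V.
Since V_DS = 6.4 V ≥ V_ov = 0.61 V, the device is in saturation.
I_D = ½ k_n V_ov² (1 + λ V_DS) = 0.5 × 6.96 × 0.61² × (1 + 0.061 × 6.4) = 1.8 mA.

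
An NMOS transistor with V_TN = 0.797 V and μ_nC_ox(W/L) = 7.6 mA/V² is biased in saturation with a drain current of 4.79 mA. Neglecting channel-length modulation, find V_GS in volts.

In saturation I_D = ½ k_n (V_GS − V_TN)², so V_GS − V_TN = √(2 I_D / k_n) = √(2 × 4.79 / 7.6) = 1.12 V.
V_GS = 0.797 + 1.12 = 1.92 V.

V_GS = 1.92 V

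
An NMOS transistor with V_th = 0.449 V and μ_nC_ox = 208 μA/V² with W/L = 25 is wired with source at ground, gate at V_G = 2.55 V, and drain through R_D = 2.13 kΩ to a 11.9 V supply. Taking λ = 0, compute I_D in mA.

V_GS = V_G = 2.55 V, so V_ov = 2.55 − 0.449 = 2.1 V.
k_n = μ_nC_ox · (W/L) = 5.2 mA/V².
Assume saturation: I_D = ½ k_n V_ov² = 0.5 × 5.2 × 2.1² = 11.5 mA, giving V_DS = V_DD − I_D R_D = 11.9 − 11.5 × 2.13 = -12.5 V.
But -12.5 V < V_ov = 2.1 V, so the device is actually in triode.
In triode I_D = k_n[V_ov V_DS − ½ V_DS²] and I_D = (V_DD − V_DS)/R_D. Equating: 5.54 V_DS² − 24.27 V_DS + 11.9 = 0, giving V_DS = 0.563 V (the root below V_ov).
I_D = (11.9 − 0.563) / 2.13 = 5.32 mA.

I_D = 5.32 mA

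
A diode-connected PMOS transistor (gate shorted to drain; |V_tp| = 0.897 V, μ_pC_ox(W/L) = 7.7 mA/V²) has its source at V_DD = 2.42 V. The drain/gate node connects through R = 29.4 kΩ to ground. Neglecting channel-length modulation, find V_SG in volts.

V_SG = 1.01 V

With gate tied to drain, V_SG = V_SD ≥ V_SG − |V_tp|, so the device is in saturation.
KCL at the drain: ½ k_p (V_SG − |V_tp|)² = (V_DD − V_SG)/R.
Let x = V_SG − 0.897. Then 113 x² + x − 1.523 = 0, giving x = 0.112 V (positive root), so V_SG = 1.01 V.
I_D = (V_DD − V_SG)/R = (2.42 − 1.01) / 29.4 = 0.048 mA.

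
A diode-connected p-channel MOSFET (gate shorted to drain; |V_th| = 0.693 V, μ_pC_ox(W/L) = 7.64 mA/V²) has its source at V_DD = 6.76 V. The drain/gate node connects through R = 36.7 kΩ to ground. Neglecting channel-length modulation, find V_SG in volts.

With gate tied to drain, V_SG = V_SD ≥ V_SG − |V_th|, so the device is in saturation.
KCL at the drain: ½ k_p (V_SG − |V_th|)² = (V_DD − V_SG)/R.
Let x = V_SG − 0.693. Then 140 x² + x − 6.067 = 0, giving x = 0.204 V (positive root), so V_SG = 0.897 V.
I_D = (V_DD − V_SG)/R = (6.76 − 0.897) / 36.7 = 0.16 mA.

V_SG = 0.897 V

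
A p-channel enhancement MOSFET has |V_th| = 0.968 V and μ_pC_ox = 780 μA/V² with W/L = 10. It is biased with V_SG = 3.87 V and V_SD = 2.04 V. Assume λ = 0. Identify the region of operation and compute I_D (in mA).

k_p = μ_pC_ox · (W/L) = 7.8 mA/V².
V_ov = V_SG − |V_th| = 3.87 − 0.968 = 2.9 V.
Since V_SD = 2.04 V < V_ov = 2.9 V, the device is in the triode region.
I_D = k_p [V_ov · V_SD − ½ V_SD²] = 7.8 × [2.9 × 2.04 − 0.5 × 2.04²] = 29.9 mA.

Triode; I_D = 29.9 mA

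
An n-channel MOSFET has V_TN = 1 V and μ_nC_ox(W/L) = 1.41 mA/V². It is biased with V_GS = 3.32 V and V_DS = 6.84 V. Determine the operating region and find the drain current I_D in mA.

Saturation; I_D = 3.79 mA

V_ov = V_GS − V_TN = 3.32 − 1 = 2.32 V.
Since V_DS = 6.84 V ≥ V_ov = 2.32 V, the device is in saturation.
I_D = ½ k_n V_ov² = 0.5 × 1.41 × 2.32² = 3.79 mA.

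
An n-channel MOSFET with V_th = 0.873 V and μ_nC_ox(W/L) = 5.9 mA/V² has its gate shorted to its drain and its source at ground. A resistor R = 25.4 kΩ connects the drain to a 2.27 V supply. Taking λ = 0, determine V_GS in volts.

V_GS = 1.00 V

With gate tied to drain, V_GS = V_DS ≥ V_GS − V_th, so the device is in saturation.
KCL at the drain: ½ k_n (V_GS − V_th)² = (V_DD − V_GS)/R.
Let x = V_GS − 0.873. Then 74.9 x² + x − 1.397 = 0, giving x = 0.13 V (positive root), so V_GS = 1 V.
I_D = (V_DD − V_GS)/R = (2.27 − 1) / 25.4 = 0.0499 mA.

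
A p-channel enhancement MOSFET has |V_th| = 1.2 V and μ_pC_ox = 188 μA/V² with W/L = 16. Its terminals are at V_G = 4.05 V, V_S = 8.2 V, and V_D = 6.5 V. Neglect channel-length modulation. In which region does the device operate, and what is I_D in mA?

V_SG = V_S − V_G = 8.2 − 4.05 = 4.15 V; V_SD = V_S − V_D = 8.2 − 6.5 = 1.7 V.
k_p = μ_pC_ox · (W/L) = 3.008 mA/V².
V_ov = V_SG − |V_th| = 4.15 − 1.2 = 2.95 V.
Since V_SD = 1.7 V < V_ov = 2.95 V, the device is in the triode region.
I_D = k_p [V_ov · V_SD − ½ V_SD²] = 3.008 × [2.95 × 1.7 − 0.5 × 1.7²] = 10.7 mA.

Triode; I_D = 10.7 mA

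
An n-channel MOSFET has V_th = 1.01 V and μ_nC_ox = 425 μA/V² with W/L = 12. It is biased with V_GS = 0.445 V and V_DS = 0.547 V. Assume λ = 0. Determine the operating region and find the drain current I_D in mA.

Cutoff; I_D = 0 mA

V_GS = 0.445 V < V_th = 1.01 V, so the transistor is in cutoff.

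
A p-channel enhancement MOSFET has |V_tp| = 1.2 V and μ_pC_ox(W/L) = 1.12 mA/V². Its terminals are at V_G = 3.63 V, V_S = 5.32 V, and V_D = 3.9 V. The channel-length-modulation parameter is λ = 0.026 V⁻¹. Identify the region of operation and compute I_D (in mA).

Saturation; I_D = 0.139 mA

V_SG = V_S − V_G = 5.32 − 3.63 = 1.69 V; V_SD = V_S − V_D = 5.32 − 3.9 = 1.42 V.
V_ov = V_SG − |V_tp| = 1.69 − 1.2 = 0.49 V.
Since V_SD = 1.42 V ≥ V_ov = 0.49 V, the device is in saturation.
I_D = ½ k_p V_ov² (1 + λ V_SD) = 0.5 × 1.12 × 0.49² × (1 + 0.026 × 1.42) = 0.139 mA.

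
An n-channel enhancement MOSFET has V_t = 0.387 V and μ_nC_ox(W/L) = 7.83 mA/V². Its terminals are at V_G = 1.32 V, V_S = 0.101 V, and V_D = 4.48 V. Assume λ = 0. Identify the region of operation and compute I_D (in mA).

Saturation; I_D = 2.71 mA

V_GS = V_G − V_S = 1.32 − 0.101 = 1.22 V; V_DS = V_D − V_S = 4.48 − 0.101 = 4.38 V.
V_ov = V_GS − V_t = 1.22 − 0.387 = 0.832 V.
Since V_DS = 4.38 V ≥ V_ov = 0.832 V, the device is in saturation.
I_D = ½ k_n V_ov² = 0.5 × 7.83 × 0.832² = 2.71 mA.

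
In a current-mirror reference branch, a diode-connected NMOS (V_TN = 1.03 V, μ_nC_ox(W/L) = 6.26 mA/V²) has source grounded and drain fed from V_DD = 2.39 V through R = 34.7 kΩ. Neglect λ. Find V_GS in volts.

With gate tied to drain, V_GS = V_DS ≥ V_GS − V_TN, so the device is in saturation.
KCL at the drain: ½ k_n (V_GS − V_TN)² = (V_DD − V_GS)/R.
Let x = V_GS − 1.03. Then 109 x² + x − 1.36 = 0, giving x = 0.107 V (positive root), so V_GS = 1.14 V.
I_D = (V_DD − V_GS)/R = (2.39 − 1.14) / 34.7 = 0.0361 mA.

V_GS = 1.14 V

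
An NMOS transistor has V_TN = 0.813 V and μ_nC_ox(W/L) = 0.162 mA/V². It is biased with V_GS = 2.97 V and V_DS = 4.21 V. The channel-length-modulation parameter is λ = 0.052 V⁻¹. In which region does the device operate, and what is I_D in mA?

Saturation; I_D = 0.459 mA

V_ov = V_GS − V_TN = 2.97 − 0.813 = 2.16 V.
Since V_DS = 4.21 V ≥ V_ov = 2.16 V, the device is in saturation.
I_D = ½ k_n V_ov² (1 + λ V_DS) = 0.5 × 0.162 × 2.16² × (1 + 0.052 × 4.21) = 0.459 mA.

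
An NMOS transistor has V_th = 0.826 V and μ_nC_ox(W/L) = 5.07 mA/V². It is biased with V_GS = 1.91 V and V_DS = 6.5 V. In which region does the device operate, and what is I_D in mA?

Saturation; I_D = 2.98 mA

V_ov = V_GS − V_th = 1.91 − 0.826 = 1.08 V.
Since V_DS = 6.5 V ≥ V_ov = 1.08 V, the device is in saturation.
I_D = ½ k_n V_ov² = 0.5 × 5.07 × 1.08² = 2.98 mA.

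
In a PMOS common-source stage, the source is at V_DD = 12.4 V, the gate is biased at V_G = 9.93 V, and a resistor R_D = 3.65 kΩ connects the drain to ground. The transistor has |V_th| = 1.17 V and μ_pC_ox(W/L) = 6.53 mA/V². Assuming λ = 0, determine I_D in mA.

I_D = 3.27 mA

V_SG = V_DD − V_G = 12.4 − 9.93 = 2.47 V, so V_ov = 2.47 − 1.17 = 1.3 V.
Assume saturation: I_D = ½ k_p V_ov² = 0.5 × 6.53 × 1.3² = 5.52 mA, giving V_SD = V_DD − I_D R_D = 12.4 − 5.52 × 3.65 = -7.74 V.
But -7.74 V < V_ov = 1.3 V, so the device is actually in triode.
In triode I_D = k_p[V_ov V_SD − ½ V_SD²] and I_D = (V_DD − V_SD)/R_D. Equating: 11.9 V_SD² − 31.98 V_SD + 12.4 = 0, giving V_SD = 0.47 V (the root below V_ov).
I_D = (12.4 − 0.47) / 3.65 = 3.27 mA.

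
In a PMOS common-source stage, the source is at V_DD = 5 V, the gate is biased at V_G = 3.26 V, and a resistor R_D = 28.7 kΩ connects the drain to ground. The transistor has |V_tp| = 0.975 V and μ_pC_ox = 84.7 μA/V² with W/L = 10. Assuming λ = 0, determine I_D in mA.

V_SG = V_DD − V_G = 5 − 3.26 = 1.74 V, so V_ov = 1.74 − 0.975 = 0.765 V.
k_p = μ_pC_ox · (W/L) = 0.847 mA/V².
Assume saturation: I_D = ½ k_p V_ov² = 0.5 × 0.847 × 0.765² = 0.248 mA, giving V_SD = V_DD − I_D R_D = 5 − 0.248 × 28.7 = -2.11 V.
But -2.11 V < V_ov = 0.765 V, so the device is actually in triode.
In triode I_D = k_p[V_ov V_SD − ½ V_SD²] and I_D = (V_DD − V_SD)/R_D. Equating: 12.2 V_SD² − 19.6 V_SD + 5 = 0, giving V_SD = 0.318 V (the root below V_ov).
I_D = (5 − 0.318) / 28.7 = 0.163 mA.

I_D = 0.163 mA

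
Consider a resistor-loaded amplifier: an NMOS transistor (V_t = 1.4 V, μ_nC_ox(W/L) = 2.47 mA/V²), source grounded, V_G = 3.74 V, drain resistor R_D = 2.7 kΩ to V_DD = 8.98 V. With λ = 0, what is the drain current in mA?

I_D = 3.10 mA

V_GS = V_G = 3.74 V, so V_ov = 3.74 − 1.4 = 2.34 V.
Assume saturation: I_D = ½ k_n V_ov² = 0.5 × 2.47 × 2.34² = 6.76 mA, giving V_DS = V_DD − I_D R_D = 8.98 − 6.76 × 2.7 = -9.28 V.
But -9.28 V < V_ov = 2.34 V, so the device is actually in triode.
In triode I_D = k_n[V_ov V_DS − ½ V_DS²] and I_D = (V_DD − V_DS)/R_D. Equating: 3.33 V_DS² − 16.61 V_DS + 8.98 = 0, giving V_DS = 0.617 V (the root below V_ov).
I_D = (8.98 − 0.617) / 2.7 = 3.1 mA.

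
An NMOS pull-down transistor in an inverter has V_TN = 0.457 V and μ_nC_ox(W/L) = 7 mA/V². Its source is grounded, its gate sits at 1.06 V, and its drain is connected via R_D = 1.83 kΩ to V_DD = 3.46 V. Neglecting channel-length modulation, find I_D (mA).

I_D = 1.27 mA

V_GS = V_G = 1.06 V, so V_ov = 1.06 − 0.457 = 0.603 V.
Assume saturation: I_D = ½ k_n V_ov² = 0.5 × 7 × 0.603² = 1.27 mA, giving V_DS = V_DD − I_D R_D = 3.46 − 1.27 × 1.83 = 1.13 V.
V_DS = 1.13 V ≥ V_ov = 0.603 V, confirming saturation.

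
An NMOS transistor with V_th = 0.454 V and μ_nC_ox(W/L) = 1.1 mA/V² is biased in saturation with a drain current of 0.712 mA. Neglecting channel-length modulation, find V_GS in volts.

V_GS = 1.59 V

In saturation I_D = ½ k_n (V_GS − V_th)², so V_GS − V_th = √(2 I_D / k_n) = √(2 × 0.712 / 1.1) = 1.14 V.
V_GS = 0.454 + 1.14 = 1.59 V.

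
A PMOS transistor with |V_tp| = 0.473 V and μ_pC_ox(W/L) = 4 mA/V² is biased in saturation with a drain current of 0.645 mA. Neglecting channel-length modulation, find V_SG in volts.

In saturation I_D = ½ k_p (V_SG − |V_tp|)², so V_SG − |V_tp| = √(2 I_D / k_p) = √(2 × 0.645 / 4) = 0.568 V.
V_SG = 0.473 + 0.568 = 1.04 V.

V_SG = 1.04 V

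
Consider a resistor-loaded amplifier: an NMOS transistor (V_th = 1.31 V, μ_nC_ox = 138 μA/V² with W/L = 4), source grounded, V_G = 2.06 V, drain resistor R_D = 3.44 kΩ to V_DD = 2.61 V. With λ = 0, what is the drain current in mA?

V_GS = V_G = 2.06 V, so V_ov = 2.06 − 1.31 = 0.75 V.
k_n = μ_nC_ox · (W/L) = 0.552 mA/V².
Assume saturation: I_D = ½ k_n V_ov² = 0.5 × 0.552 × 0.75² = 0.155 mA, giving V_DS = V_DD − I_D R_D = 2.61 − 0.155 × 3.44 = 2.08 V.
V_DS = 2.08 V ≥ V_ov = 0.75 V, confirming saturation.

I_D = 0.155 mA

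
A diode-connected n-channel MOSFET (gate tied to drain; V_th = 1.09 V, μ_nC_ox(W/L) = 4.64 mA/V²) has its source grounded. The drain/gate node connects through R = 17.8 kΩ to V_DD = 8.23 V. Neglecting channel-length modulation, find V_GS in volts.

With gate tied to drain, V_GS = V_DS ≥ V_GS − V_th, so the device is in saturation.
KCL at the drain: ½ k_n (V_GS − V_th)² = (V_DD − V_GS)/R.
Let x = V_GS − 1.09. Then 41.3 x² + x − 7.14 = 0, giving x = 0.404 V (positive root), so V_GS = 1.49 V.
I_D = (V_DD − V_GS)/R = (8.23 − 1.49) / 17.8 = 0.378 mA.

V_GS = 1.49 V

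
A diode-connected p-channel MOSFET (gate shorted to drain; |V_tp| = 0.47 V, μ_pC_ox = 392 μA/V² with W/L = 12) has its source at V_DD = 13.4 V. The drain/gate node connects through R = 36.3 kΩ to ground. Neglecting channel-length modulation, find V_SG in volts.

V_SG = 0.853 V

With gate tied to drain, V_SG = V_SD ≥ V_SG − |V_tp|, so the device is in saturation.
k_p = μ_pC_ox · (W/L) = 4.704 mA/V².
KCL at the drain: ½ k_p (V_SG − |V_tp|)² = (V_DD − V_SG)/R.
Let x = V_SG − 0.47. Then 85.4 x² + x − 12.93 = 0, giving x = 0.383 V (positive root), so V_SG = 0.853 V.
I_D = (V_DD − V_SG)/R = (13.4 − 0.853) / 36.3 = 0.346 mA.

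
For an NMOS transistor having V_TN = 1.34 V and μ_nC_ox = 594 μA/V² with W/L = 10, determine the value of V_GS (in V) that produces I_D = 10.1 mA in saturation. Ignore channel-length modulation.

V_GS = 3.18 V

k_n = μ_nC_ox · (W/L) = 5.94 mA/V².
In saturation I_D = ½ k_n (V_GS − V_TN)², so V_GS − V_TN = √(2 I_D / k_n) = √(2 × 10.1 / 5.94) = 1.84 V.
V_GS = 1.34 + 1.84 = 3.18 V.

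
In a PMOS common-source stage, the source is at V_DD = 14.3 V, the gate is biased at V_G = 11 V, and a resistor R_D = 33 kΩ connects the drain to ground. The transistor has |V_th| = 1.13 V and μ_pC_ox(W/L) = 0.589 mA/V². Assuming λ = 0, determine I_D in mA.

V_SG = V_DD − V_G = 14.3 − 11 = 3.3 V, so V_ov = 3.3 − 1.13 = 2.17 V.
Assume saturation: I_D = ½ k_p V_ov² = 0.5 × 0.589 × 2.17² = 1.39 mA, giving V_SD = V_DD − I_D R_D = 14.3 − 1.39 × 33 = -31.5 V.
But -31.5 V < V_ov = 2.17 V, so the device is actually in triode.
In triode I_D = k_p[V_ov V_SD − ½ V_SD²] and I_D = (V_DD − V_SD)/R_D. Equating: 9.72 V_SD² − 43.18 V_SD + 14.3 = 0, giving V_SD = 0.36 V (the root below V_ov).
I_D = (14.3 − 0.36) / 33 = 0.422 mA.

I_D = 0.422 mA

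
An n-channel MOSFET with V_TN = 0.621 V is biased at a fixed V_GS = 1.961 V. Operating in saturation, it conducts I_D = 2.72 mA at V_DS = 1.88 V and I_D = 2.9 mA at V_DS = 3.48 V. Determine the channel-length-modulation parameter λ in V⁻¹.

λ = 0.0448 V⁻¹

With V_GS fixed, I_D ∝ (1 + λ V_DS) in saturation, so I_D2/I_D1 = (1 + λ V_DS2)/(1 + λ V_DS1).
2.9/2.72 = 1.066 = (1 + 3.48 λ)/(1 + 1.88 λ).
Solving: λ (I_D1 V_DS2 − I_D2 V_DS1) = I_D2 − I_D1, so λ = (2.9 − 2.72) / (2.72 × 3.48 − 2.9 × 1.88) = 0.18 / 4.01 = 0.0448 V⁻¹.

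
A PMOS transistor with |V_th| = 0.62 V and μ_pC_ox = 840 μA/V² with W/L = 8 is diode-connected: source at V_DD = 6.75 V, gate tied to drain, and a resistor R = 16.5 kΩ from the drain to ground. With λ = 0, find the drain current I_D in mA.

With gate tied to drain, V_SG = V_SD ≥ V_SG − |V_th|, so the device is in saturation.
k_p = μ_pC_ox · (W/L) = 6.72 mA/V².
KCL at the drain: ½ k_p (V_SG − |V_th|)² = (V_DD − V_SG)/R.
Let x = V_SG − 0.62. Then 55.4 x² + x − 6.13 = 0, giving x = 0.324 V (positive root), so V_SG = 0.944 V.
I_D = (V_DD − V_SG)/R = (6.75 − 0.944) / 16.5 = 0.352 mA.

I_D = 0.352 mA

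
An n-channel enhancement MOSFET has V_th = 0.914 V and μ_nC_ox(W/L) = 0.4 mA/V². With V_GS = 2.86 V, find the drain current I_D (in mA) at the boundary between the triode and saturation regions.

At the boundary V_DS = V_ov = V_GS − V_th = 2.86 − 0.914 = 1.95 V.
I_D = ½ k_n V_ov² = 0.5 × 0.4 × 1.95² = 0.757 mA.

I_D = 0.757 mA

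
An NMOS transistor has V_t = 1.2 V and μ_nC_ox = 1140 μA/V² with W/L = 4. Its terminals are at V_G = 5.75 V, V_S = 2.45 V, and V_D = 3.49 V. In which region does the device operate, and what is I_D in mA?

V_GS = V_G − V_S = 5.75 − 2.45 = 3.3 V; V_DS = V_D − V_S = 3.49 − 2.45 = 1.04 V.
k_n = μ_nC_ox · (W/L) = 4.56 mA/V².
V_ov = V_GS − V_t = 3.3 − 1.2 = 2.1 V.
Since V_DS = 1.04 V < V_ov = 2.1 V, the device is in the triode region.
I_D = k_n [V_ov · V_DS − ½ V_DS²] = 4.56 × [2.1 × 1.04 − 0.5 × 1.04²] = 7.49 mA.

Triode; I_D = 7.49 mA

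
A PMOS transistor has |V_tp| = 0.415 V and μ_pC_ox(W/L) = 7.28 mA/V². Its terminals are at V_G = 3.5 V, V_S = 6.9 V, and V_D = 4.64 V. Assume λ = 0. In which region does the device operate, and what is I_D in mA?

V_SG = V_S − V_G = 6.9 − 3.5 = 3.4 V; V_SD = V_S − V_D = 6.9 − 4.64 = 2.26 V.
V_ov = V_SG − |V_tp| = 3.4 − 0.415 = 2.99 V.
Since V_SD = 2.26 V < V_ov = 2.99 V, the device is in the triode region.
I_D = k_p [V_ov · V_SD − ½ V_SD²] = 7.28 × [2.99 × 2.26 − 0.5 × 2.26²] = 30.5 mA.

Triode; I_D = 30.5 mA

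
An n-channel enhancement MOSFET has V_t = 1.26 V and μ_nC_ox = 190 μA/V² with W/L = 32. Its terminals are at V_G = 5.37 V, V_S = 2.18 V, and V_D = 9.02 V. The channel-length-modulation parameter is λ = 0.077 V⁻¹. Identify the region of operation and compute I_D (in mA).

Saturation; I_D = 17.3 mA

V_GS = V_G − V_S = 5.37 − 2.18 = 3.19 V; V_DS = V_D − V_S = 9.02 − 2.18 = 6.84 V.
k_n = μ_nC_ox · (W/L) = 6.08 mA/V².
V_ov = V_GS − V_t = 3.19 − 1.26 = 1.93 V.
Since V_DS = 6.84 V ≥ V_ov = 1.93 V, the device is in saturation.
I_D = ½ k_n V_ov² (1 + λ V_DS) = 0.5 × 6.08 × 1.93² × (1 + 0.077 × 6.84) = 17.3 mA.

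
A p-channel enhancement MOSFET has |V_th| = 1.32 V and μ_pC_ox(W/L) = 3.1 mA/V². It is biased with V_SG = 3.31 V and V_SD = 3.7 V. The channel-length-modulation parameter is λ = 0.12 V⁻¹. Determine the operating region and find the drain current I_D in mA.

V_ov = V_SG − |V_th| = 3.31 − 1.32 = 1.99 V.
Since V_SD = 3.7 V ≥ V_ov = 1.99 V, the device is in saturation.
I_D = ½ k_p V_ov² (1 + λ V_SD) = 0.5 × 3.1 × 1.99² × (1 + 0.12 × 3.7) = 8.86 mA.

Saturation; I_D = 8.86 mA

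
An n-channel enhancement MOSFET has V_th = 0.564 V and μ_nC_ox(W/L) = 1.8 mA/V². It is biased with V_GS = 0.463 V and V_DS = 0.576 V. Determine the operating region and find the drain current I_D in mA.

V_GS = 0.463 V < V_th = 0.564 V, so the transistor is in cutoff.

Cutoff; I_D = 0 mA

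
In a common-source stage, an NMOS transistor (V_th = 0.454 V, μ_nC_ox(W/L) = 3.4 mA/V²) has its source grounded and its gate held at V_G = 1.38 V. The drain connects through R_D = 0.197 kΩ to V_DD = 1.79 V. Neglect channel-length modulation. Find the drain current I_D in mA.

V_GS = V_G = 1.38 V, so V_ov = 1.38 − 0.454 = 0.926 V.
Assume saturation: I_D = ½ k_n V_ov² = 0.5 × 3.4 × 0.926² = 1.46 mA, giving V_DS = V_DD − I_D R_D = 1.79 − 1.46 × 0.197 = 1.5 V.
V_DS = 1.5 V ≥ V_ov = 0.926 V, confirming saturation.

I_D = 1.46 mA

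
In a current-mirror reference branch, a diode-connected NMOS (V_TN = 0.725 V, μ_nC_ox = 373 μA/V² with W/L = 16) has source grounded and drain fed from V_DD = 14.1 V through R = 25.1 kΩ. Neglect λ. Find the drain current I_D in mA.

I_D = 0.516 mA

With gate tied to drain, V_GS = V_DS ≥ V_GS − V_TN, so the device is in saturation.
k_n = μ_nC_ox · (W/L) = 5.968 mA/V².
KCL at the drain: ½ k_n (V_GS − V_TN)² = (V_DD − V_GS)/R.
Let x = V_GS − 0.725. Then 74.9 x² + x − 13.38 = 0, giving x = 0.416 V (positive root), so V_GS = 1.14 V.
I_D = (V_DD − V_GS)/R = (14.1 − 1.14) / 25.1 = 0.516 mA.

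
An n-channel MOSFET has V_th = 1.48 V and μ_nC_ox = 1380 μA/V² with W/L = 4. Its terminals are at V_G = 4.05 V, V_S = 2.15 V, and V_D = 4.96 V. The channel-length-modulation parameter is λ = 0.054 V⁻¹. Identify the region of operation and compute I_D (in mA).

V_GS = V_G − V_S = 4.05 − 2.15 = 1.9 V; V_DS = V_D − V_S = 4.96 − 2.15 = 2.81 V.
k_n = μ_nC_ox · (W/L) = 5.52 mA/V².
V_ov = V_GS − V_th = 1.9 − 1.48 = 0.42 V.
Since V_DS = 2.81 V ≥ V_ov = 0.42 V, the device is in saturation.
I_D = ½ k_n V_ov² (1 + λ V_DS) = 0.5 × 5.52 × 0.42² × (1 + 0.054 × 2.81) = 0.561 mA.

Saturation; I_D = 0.561 mA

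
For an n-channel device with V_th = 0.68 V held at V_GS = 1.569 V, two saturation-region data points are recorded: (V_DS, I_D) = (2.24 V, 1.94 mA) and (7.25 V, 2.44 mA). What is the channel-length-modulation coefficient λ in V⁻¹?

With V_GS fixed, I_D ∝ (1 + λ V_DS) in saturation, so I_D2/I_D1 = (1 + λ V_DS2)/(1 + λ V_DS1).
2.44/1.94 = 1.258 = (1 + 7.25 λ)/(1 + 2.24 λ).
Solving: λ (I_D1 V_DS2 − I_D2 V_DS1) = I_D2 − I_D1, so λ = (2.44 − 1.94) / (1.94 × 7.25 − 2.44 × 2.24) = 0.5 / 8.6 = 0.0581 V⁻¹.

λ = 0.0581 V⁻¹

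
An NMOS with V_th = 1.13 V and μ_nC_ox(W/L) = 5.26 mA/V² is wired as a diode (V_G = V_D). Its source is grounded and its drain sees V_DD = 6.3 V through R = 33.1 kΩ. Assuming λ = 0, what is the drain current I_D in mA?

With gate tied to drain, V_GS = V_DS ≥ V_GS − V_th, so the device is in saturation.
KCL at the drain: ½ k_n (V_GS − V_th)² = (V_DD − V_GS)/R.
Let x = V_GS − 1.13. Then 87.1 x² + x − 5.17 = 0, giving x = 0.238 V (positive root), so V_GS = 1.37 V.
I_D = (V_DD − V_GS)/R = (6.3 − 1.37) / 33.1 = 0.149 mA.

I_D = 0.149 mA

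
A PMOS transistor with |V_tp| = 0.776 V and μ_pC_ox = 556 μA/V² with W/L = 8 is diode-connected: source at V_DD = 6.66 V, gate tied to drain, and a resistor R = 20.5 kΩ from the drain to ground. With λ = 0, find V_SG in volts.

V_SG = 1.12 V

With gate tied to drain, V_SG = V_SD ≥ V_SG − |V_tp|, so the device is in saturation.
k_p = μ_pC_ox · (W/L) = 4.448 mA/V².
KCL at the drain: ½ k_p (V_SG − |V_tp|)² = (V_DD − V_SG)/R.
Let x = V_SG − 0.776. Then 45.6 x² + x − 5.884 = 0, giving x = 0.348 V (positive root), so V_SG = 1.12 V.
I_D = (V_DD − V_SG)/R = (6.66 − 1.12) / 20.5 = 0.27 mA.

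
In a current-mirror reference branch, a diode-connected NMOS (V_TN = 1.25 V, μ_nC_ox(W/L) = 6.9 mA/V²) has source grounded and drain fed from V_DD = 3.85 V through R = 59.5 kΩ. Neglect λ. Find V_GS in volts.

With gate tied to drain, V_GS = V_DS ≥ V_GS − V_TN, so the device is in saturation.
KCL at the drain: ½ k_n (V_GS − V_TN)² = (V_DD − V_GS)/R.
Let x = V_GS − 1.25. Then 205 x² + x − 2.6 = 0, giving x = 0.11 V (positive root), so V_GS = 1.36 V.
I_D = (V_DD − V_GS)/R = (3.85 − 1.36) / 59.5 = 0.0418 mA.

V_GS = 1.36 V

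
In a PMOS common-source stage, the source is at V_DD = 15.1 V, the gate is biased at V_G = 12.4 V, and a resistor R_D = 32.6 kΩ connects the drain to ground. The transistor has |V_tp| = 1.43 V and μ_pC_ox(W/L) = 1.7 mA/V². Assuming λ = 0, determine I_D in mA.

I_D = 0.456 mA

V_SG = V_DD − V_G = 15.1 − 12.4 = 2.7 V, so V_ov = 2.7 − 1.43 = 1.27 V.
Assume saturation: I_D = ½ k_p V_ov² = 0.5 × 1.7 × 1.27² = 1.37 mA, giving V_SD = V_DD − I_D R_D = 15.1 − 1.37 × 32.6 = -29.6 V.
But -29.6 V < V_ov = 1.27 V, so the device is actually in triode.
In triode I_D = k_p[V_ov V_SD − ½ V_SD²] and I_D = (V_DD − V_SD)/R_D. Equating: 27.7 V_SD² − 71.38 V_SD + 15.1 = 0, giving V_SD = 0.233 V (the root below V_ov).
I_D = (15.1 − 0.233) / 32.6 = 0.456 mA.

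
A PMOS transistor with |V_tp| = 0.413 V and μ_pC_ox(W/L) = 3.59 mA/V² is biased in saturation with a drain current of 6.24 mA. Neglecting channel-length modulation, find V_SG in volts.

In saturation I_D = ½ k_p (V_SG − |V_tp|)², so V_SG − |V_tp| = √(2 I_D / k_p) = √(2 × 6.24 / 3.59) = 1.86 V.
V_SG = 0.413 + 1.86 = 2.28 V.

V_SG = 2.28 V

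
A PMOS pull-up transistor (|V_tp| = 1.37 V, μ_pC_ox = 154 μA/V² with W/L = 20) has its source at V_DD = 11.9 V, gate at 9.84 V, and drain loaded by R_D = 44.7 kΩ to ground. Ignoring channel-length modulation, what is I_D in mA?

I_D = 0.263 mA

V_SG = V_DD − V_G = 11.9 − 9.84 = 2.06 V, so V_ov = 2.06 − 1.37 = 0.69 V.
k_p = μ_pC_ox · (W/L) = 3.08 mA/V².
Assume saturation: I_D = ½ k_p V_ov² = 0.5 × 3.08 × 0.69² = 0.733 mA, giving V_SD = V_DD − I_D R_D = 11.9 − 0.733 × 44.7 = -20.9 V.
But -20.9 V < V_ov = 0.69 V, so the device is actually in triode.
In triode I_D = k_p[V_ov V_SD − ½ V_SD²] and I_D = (V_DD − V_SD)/R_D. Equating: 68.8 V_SD² − 96 V_SD + 11.9 = 0, giving V_SD = 0.138 V (the root below V_ov).
I_D = (11.9 − 0.138) / 44.7 = 0.263 mA.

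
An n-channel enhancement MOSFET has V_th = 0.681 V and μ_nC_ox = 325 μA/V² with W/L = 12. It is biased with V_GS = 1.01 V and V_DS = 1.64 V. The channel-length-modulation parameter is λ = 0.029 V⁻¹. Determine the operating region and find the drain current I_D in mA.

k_n = μ_nC_ox · (W/L) = 3.9 mA/V².
V_ov = V_GS − V_th = 1.01 − 0.681 = 0.329 V.
Since V_DS = 1.64 V ≥ V_ov = 0.329 V, the device is in saturation.
I_D = ½ k_n V_ov² (1 + λ V_DS) = 0.5 × 3.9 × 0.329² × (1 + 0.029 × 1.64) = 0.221 mA.

Saturation; I_D = 0.221 mA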